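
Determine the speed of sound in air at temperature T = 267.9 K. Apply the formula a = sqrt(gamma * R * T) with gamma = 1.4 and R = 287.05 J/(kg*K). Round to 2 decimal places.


Step 1: gamma * R * T = 1.4 * 287.05 * 267.9 = 107660.973
Step 2: a = sqrt(107660.973) = 328.12 m/s

328.12


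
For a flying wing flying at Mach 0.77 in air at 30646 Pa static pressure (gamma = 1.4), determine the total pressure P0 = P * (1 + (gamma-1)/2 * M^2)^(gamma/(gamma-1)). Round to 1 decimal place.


Step 1: (gamma-1)/2 * M^2 = 0.2 * 0.5929 = 0.11858
Step 2: 1 + 0.11858 = 1.11858
Step 3: Exponent gamma/(gamma-1) = 3.5
Step 4: P0 = 30646 * 1.11858^3.5 = 45363.7 Pa

45363.7


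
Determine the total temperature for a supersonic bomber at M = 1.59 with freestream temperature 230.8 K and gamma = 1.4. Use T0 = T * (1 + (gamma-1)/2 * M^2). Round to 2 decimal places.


Step 1: (gamma-1)/2 = 0.2
Step 2: M^2 = 2.5281
Step 3: 1 + 0.2 * 2.5281 = 1.50562
Step 4: T0 = 230.8 * 1.50562 = 347.50 K

347.50


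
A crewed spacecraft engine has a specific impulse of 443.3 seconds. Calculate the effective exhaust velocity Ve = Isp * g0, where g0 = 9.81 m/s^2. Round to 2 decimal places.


Step 1: Ve = Isp * g0 = 443.3 * 9.81
Step 2: Ve = 4348.77 m/s

4348.77


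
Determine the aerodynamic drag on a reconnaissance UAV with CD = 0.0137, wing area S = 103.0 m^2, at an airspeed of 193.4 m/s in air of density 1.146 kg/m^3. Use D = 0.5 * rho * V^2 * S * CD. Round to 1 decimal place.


Step 1: Dynamic pressure q = 0.5 * 1.146 * 193.4^2 = 21432.2399 Pa
Step 2: Drag D = q * S * CD = 21432.2399 * 103.0 * 0.0137
Step 3: D = 30243.0 N

30243.0


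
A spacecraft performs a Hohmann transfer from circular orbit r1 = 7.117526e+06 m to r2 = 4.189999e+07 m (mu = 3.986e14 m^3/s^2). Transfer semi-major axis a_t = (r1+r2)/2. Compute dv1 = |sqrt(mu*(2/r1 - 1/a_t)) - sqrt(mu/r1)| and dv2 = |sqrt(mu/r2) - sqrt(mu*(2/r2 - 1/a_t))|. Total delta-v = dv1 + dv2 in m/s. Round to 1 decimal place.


Step 1: Transfer semi-major axis a_t = (7.117526e+06 + 4.189999e+07) / 2 = 2.450876e+07 m
Step 2: v1 (circular at r1) = sqrt(mu/r1) = 7483.49 m/s
Step 3: v_t1 = sqrt(mu*(2/r1 - 1/a_t)) = 9784.77 m/s
Step 4: dv1 = |9784.77 - 7483.49| = 2301.28 m/s
Step 5: v2 (circular at r2) = 3084.34 m/s, v_t2 = 1662.13 m/s
Step 6: dv2 = |3084.34 - 1662.13| = 1422.2 m/s
Step 7: Total delta-v = 2301.28 + 1422.2 = 3723.5 m/s

3723.5


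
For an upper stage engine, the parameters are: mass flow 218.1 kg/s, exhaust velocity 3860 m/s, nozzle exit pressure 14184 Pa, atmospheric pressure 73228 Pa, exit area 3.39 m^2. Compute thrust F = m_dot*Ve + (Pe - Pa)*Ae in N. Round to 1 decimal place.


Step 1: Momentum thrust = m_dot * Ve = 218.1 * 3860 = 841866.0 N
Step 2: Pressure thrust = (Pe - Pa) * Ae = (14184 - 73228) * 3.39 = -200159.16 N
Step 3: Total thrust F = 841866.0 + -200159.16 = 641706.8 N

641706.8


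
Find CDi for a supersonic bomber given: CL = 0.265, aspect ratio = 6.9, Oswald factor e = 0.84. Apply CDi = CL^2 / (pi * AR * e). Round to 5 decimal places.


Step 1: CL^2 = 0.265^2 = 0.070225
Step 2: pi * AR * e = 3.14159 * 6.9 * 0.84 = 18.208671
Step 3: CDi = 0.070225 / 18.208671 = 0.00386

0.00386


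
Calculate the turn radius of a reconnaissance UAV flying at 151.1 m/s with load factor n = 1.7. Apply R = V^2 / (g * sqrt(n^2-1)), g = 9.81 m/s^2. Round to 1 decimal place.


Step 1: V^2 = 151.1^2 = 22831.21
Step 2: n^2 - 1 = 1.7^2 - 1 = 1.89
Step 3: sqrt(1.89) = 1.374773
Step 4: R = 22831.21 / (9.81 * 1.374773) = 1692.9 m

1692.9


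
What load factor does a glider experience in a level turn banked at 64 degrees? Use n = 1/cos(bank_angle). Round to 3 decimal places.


Step 1: Convert 64 degrees to radians = 1.117011
Step 2: cos(64 deg) = 0.438371
Step 3: n = 1 / 0.438371 = 2.281

2.281


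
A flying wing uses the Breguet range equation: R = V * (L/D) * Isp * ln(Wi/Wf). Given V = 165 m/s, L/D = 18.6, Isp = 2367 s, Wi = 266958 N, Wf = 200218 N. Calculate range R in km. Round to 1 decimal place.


Step 1: Coefficient = V * (L/D) * Isp = 165 * 18.6 * 2367 = 7264323.0 m
Step 2: Wi/Wf = 266958 / 200218 = 1.333337
Step 3: ln(1.333337) = 0.287685
Step 4: R = 7264323.0 * 0.287685 = 2089833.6 m = 2089.8 km

2089.8


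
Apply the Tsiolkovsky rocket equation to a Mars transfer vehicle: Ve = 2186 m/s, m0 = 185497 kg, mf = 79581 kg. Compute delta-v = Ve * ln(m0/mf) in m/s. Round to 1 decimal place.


Step 1: Mass ratio m0/mf = 185497 / 79581 = 2.330921
Step 2: ln(2.330921) = 0.846263
Step 3: delta-v = 2186 * 0.846263 = 1849.9 m/s

1849.9


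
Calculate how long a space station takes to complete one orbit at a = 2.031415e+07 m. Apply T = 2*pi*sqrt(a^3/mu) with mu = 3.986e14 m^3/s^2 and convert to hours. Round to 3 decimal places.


Step 1: a^3 / mu = 8.382932e+21 / 3.986e14 = 2.103094e+07
Step 2: sqrt(2.103094e+07) = 4585.9502 s
Step 3: T = 2*pi * 4585.9502 = 28814.37 s
Step 4: T in hours = 28814.37 / 3600 = 8.004 hours

8.004


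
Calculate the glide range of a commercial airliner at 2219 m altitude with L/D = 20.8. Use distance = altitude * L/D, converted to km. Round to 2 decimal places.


Step 1: Glide distance = altitude * L/D = 2219 * 20.8 = 46155.2 m
Step 2: Convert to km: 46155.2 / 1000 = 46.16 km

46.16


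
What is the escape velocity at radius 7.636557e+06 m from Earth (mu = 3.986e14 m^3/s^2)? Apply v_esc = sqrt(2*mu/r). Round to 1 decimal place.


Step 1: 2*mu/r = 2 * 3.986e14 / 7.636557e+06 = 104392594.7256
Step 2: v_esc = sqrt(104392594.7256) = 10217.3 m/s

10217.3


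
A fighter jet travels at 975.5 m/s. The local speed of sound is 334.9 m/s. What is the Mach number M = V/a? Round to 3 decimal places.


Step 1: M = V / a = 975.5 / 334.9
Step 2: M = 2.913

2.913


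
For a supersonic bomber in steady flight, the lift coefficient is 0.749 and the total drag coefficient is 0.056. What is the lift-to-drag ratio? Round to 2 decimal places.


Step 1: L/D = CL / CD = 0.749 / 0.056
Step 2: L/D = 13.38

13.38


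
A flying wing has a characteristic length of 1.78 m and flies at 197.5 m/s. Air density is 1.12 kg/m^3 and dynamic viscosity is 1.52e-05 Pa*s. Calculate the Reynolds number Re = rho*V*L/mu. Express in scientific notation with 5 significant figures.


Step 1: Numerator = rho * V * L = 1.12 * 197.5 * 1.78 = 393.736
Step 2: Re = 393.736 / 1.52e-05
Step 3: Re = 2.5904e+07

2.5904e+07


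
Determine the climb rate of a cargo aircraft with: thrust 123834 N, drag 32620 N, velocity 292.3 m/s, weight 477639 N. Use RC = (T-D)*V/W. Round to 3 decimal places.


Step 1: Excess thrust = T - D = 123834 - 32620 = 91214 N
Step 2: Excess power = 91214 * 292.3 = 26661852.2 W
Step 3: RC = 26661852.2 / 477639 = 55.820 m/s

55.820


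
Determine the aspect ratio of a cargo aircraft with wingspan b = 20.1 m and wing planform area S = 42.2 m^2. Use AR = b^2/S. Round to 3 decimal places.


Step 1: b^2 = 20.1^2 = 404.01
Step 2: AR = 404.01 / 42.2 = 9.574

9.574


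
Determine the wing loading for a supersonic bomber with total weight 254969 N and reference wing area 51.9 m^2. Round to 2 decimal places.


Step 1: Wing loading = W / S = 254969 / 51.9
Step 2: Wing loading = 4912.70 N/m^2

4912.70


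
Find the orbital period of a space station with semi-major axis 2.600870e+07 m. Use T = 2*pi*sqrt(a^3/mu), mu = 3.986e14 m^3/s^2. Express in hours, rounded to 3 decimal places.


Step 1: a^3 / mu = 1.759365e+22 / 3.986e14 = 4.413861e+07
Step 2: sqrt(4.413861e+07) = 6643.6894 s
Step 3: T = 2*pi * 6643.6894 = 41743.53 s
Step 4: T in hours = 41743.53 / 3600 = 11.595 hours

11.595


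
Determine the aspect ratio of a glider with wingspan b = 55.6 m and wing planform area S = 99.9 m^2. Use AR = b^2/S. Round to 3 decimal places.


Step 1: b^2 = 55.6^2 = 3091.36
Step 2: AR = 3091.36 / 99.9 = 30.945

30.945


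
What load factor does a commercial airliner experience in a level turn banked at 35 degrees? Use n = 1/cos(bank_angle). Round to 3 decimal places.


Step 1: Convert 35 degrees to radians = 0.610865
Step 2: cos(35 deg) = 0.819152
Step 3: n = 1 / 0.819152 = 1.221

1.221


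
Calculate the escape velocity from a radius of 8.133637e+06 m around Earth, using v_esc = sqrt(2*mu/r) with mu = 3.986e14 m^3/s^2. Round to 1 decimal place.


Step 1: 2*mu/r = 2 * 3.986e14 / 8.133637e+06 = 98012734.0328
Step 2: v_esc = sqrt(98012734.0328) = 9900.1 m/s

9900.1


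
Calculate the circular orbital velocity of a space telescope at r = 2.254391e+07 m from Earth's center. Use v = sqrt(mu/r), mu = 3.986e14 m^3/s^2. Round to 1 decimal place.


Step 1: mu / r = 3.986e14 / 2.254391e+07 = 17681050.0042
Step 2: v = sqrt(17681050.0042) = 4204.9 m/s

4204.9


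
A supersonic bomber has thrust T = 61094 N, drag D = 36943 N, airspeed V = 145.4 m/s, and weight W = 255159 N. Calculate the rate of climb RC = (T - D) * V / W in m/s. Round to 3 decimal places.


Step 1: Excess thrust = T - D = 61094 - 36943 = 24151 N
Step 2: Excess power = 24151 * 145.4 = 3511555.4 W
Step 3: RC = 3511555.4 / 255159 = 13.762 m/s

13.762


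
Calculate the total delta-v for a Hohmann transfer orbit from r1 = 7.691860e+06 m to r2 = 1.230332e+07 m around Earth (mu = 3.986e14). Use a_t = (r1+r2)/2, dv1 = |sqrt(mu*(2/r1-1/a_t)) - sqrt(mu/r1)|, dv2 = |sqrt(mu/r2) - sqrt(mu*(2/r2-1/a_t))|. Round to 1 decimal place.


Step 1: Transfer semi-major axis a_t = (7.691860e+06 + 1.230332e+07) / 2 = 9.997590e+06 m
Step 2: v1 (circular at r1) = sqrt(mu/r1) = 7198.68 m/s
Step 3: v_t1 = sqrt(mu*(2/r1 - 1/a_t)) = 7985.76 m/s
Step 4: dv1 = |7985.76 - 7198.68| = 787.08 m/s
Step 5: v2 (circular at r2) = 5691.9 m/s, v_t2 = 4992.59 m/s
Step 6: dv2 = |5691.9 - 4992.59| = 699.32 m/s
Step 7: Total delta-v = 787.08 + 699.32 = 1486.4 m/s

1486.4


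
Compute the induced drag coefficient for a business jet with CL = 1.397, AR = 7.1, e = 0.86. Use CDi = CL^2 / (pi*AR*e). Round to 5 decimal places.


Step 1: CL^2 = 1.397^2 = 1.951609
Step 2: pi * AR * e = 3.14159 * 7.1 * 0.86 = 19.182565
Step 3: CDi = 1.951609 / 19.182565 = 0.10174

0.10174


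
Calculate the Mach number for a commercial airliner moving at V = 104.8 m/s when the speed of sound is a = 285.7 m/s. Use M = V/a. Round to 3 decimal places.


Step 1: M = V / a = 104.8 / 285.7
Step 2: M = 0.367

0.367


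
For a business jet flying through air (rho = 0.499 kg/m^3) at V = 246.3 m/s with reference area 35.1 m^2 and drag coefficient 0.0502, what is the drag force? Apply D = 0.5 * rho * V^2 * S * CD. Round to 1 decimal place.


Step 1: Dynamic pressure q = 0.5 * 0.499 * 246.3^2 = 15135.5907 Pa
Step 2: Drag D = q * S * CD = 15135.5907 * 35.1 * 0.0502
Step 3: D = 26669.2 N

26669.2


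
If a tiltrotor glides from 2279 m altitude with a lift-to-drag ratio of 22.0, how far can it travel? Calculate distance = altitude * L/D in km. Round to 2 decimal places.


Step 1: Glide distance = altitude * L/D = 2279 * 22.0 = 50138.0 m
Step 2: Convert to km: 50138.0 / 1000 = 50.14 km

50.14


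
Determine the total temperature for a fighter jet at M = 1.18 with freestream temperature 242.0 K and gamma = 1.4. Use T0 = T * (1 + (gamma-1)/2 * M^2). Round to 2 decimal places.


Step 1: (gamma-1)/2 = 0.2
Step 2: M^2 = 1.3924
Step 3: 1 + 0.2 * 1.3924 = 1.27848
Step 4: T0 = 242.0 * 1.27848 = 309.39 K

309.39


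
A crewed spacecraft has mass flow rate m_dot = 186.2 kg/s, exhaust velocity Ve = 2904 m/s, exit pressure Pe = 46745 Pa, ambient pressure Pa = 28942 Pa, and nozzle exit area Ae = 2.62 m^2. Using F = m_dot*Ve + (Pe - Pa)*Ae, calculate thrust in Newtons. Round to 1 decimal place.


Step 1: Momentum thrust = m_dot * Ve = 186.2 * 2904 = 540724.8 N
Step 2: Pressure thrust = (Pe - Pa) * Ae = (46745 - 28942) * 2.62 = 46643.86 N
Step 3: Total thrust F = 540724.8 + 46643.86 = 587368.7 N

587368.7


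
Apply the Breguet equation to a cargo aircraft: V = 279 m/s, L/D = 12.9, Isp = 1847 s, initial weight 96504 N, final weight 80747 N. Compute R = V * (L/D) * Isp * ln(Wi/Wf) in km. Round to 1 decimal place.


Step 1: Coefficient = V * (L/D) * Isp = 279 * 12.9 * 1847 = 6647537.7 m
Step 2: Wi/Wf = 96504 / 80747 = 1.19514
Step 3: ln(1.19514) = 0.178264
Step 4: R = 6647537.7 * 0.178264 = 1185014.3 m = 1185.0 km

1185.0


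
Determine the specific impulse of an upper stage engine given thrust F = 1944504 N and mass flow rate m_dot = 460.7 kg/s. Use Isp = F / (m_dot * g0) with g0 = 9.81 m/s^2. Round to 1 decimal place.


Step 1: m_dot * g0 = 460.7 * 9.81 = 4519.47
Step 2: Isp = 1944504 / 4519.47 = 430.3 s

430.3


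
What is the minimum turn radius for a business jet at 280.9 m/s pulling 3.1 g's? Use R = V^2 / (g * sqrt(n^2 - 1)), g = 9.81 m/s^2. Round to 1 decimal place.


Step 1: V^2 = 280.9^2 = 78904.81
Step 2: n^2 - 1 = 3.1^2 - 1 = 8.61
Step 3: sqrt(8.61) = 2.93428
Step 4: R = 78904.81 / (9.81 * 2.93428) = 2741.2 m

2741.2


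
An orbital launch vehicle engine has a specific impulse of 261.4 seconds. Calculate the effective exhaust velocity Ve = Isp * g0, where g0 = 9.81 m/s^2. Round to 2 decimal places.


Step 1: Ve = Isp * g0 = 261.4 * 9.81
Step 2: Ve = 2564.33 m/s

2564.33


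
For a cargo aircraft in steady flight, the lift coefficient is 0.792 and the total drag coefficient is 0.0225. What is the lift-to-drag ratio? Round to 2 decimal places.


Step 1: L/D = CL / CD = 0.792 / 0.0225
Step 2: L/D = 35.20

35.20


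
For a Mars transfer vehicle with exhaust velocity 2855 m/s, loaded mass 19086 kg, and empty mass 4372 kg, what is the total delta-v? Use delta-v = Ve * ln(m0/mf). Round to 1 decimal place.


Step 1: Mass ratio m0/mf = 19086 / 4372 = 4.365508
Step 2: ln(4.365508) = 1.473735
Step 3: delta-v = 2855 * 1.473735 = 4207.5 m/s

4207.5


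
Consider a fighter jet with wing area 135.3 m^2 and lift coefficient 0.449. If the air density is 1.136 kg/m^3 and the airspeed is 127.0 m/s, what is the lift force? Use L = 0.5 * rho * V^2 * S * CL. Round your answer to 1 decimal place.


Step 1: Calculate dynamic pressure q = 0.5 * 1.136 * 127.0^2 = 0.5 * 1.136 * 16129.0 = 9161.272 Pa
Step 2: Multiply by wing area and lift coefficient: L = 9161.272 * 135.3 * 0.449
Step 3: L = 1239520.1016 * 0.449 = 556544.5 N

556544.5


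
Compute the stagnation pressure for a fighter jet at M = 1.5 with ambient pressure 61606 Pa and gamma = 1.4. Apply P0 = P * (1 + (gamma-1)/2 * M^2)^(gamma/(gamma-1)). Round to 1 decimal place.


Step 1: (gamma-1)/2 * M^2 = 0.2 * 2.25 = 0.45
Step 2: 1 + 0.45 = 1.45
Step 3: Exponent gamma/(gamma-1) = 3.5
Step 4: P0 = 61606 * 1.45^3.5 = 226157.5 Pa

226157.5


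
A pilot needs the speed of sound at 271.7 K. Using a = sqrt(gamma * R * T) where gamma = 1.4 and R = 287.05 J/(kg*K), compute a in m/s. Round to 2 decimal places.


Step 1: gamma * R * T = 1.4 * 287.05 * 271.7 = 109188.079
Step 2: a = sqrt(109188.079) = 330.44 m/s

330.44


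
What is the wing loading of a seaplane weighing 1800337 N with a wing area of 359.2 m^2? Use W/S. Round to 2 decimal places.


Step 1: Wing loading = W / S = 1800337 / 359.2
Step 2: Wing loading = 5012.07 N/m^2

5012.07


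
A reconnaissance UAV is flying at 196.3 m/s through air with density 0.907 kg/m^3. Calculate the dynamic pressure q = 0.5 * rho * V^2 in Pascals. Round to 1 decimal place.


Step 1: V^2 = 196.3^2 = 38533.69
Step 2: q = 0.5 * 0.907 * 38533.69
Step 3: q = 17475.0 Pa

17475.0


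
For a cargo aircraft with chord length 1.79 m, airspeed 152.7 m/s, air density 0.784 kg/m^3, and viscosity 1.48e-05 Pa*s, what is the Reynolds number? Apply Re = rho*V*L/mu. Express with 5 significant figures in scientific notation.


Step 1: Numerator = rho * V * L = 0.784 * 152.7 * 1.79 = 214.293072
Step 2: Re = 214.293072 / 1.48e-05
Step 3: Re = 1.4479e+07

1.4479e+07


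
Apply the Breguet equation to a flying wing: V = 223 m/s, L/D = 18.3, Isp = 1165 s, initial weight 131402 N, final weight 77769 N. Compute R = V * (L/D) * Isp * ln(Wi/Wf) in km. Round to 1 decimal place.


Step 1: Coefficient = V * (L/D) * Isp = 223 * 18.3 * 1165 = 4754248.5 m
Step 2: Wi/Wf = 131402 / 77769 = 1.689645
Step 3: ln(1.689645) = 0.524518
Step 4: R = 4754248.5 * 0.524518 = 2493691.0 m = 2493.7 km

2493.7


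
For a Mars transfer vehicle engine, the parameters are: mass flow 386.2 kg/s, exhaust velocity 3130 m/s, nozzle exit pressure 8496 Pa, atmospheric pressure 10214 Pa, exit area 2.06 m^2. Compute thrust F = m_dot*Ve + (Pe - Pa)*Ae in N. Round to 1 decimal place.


Step 1: Momentum thrust = m_dot * Ve = 386.2 * 3130 = 1208806.0 N
Step 2: Pressure thrust = (Pe - Pa) * Ae = (8496 - 10214) * 2.06 = -3539.08 N
Step 3: Total thrust F = 1208806.0 + -3539.08 = 1205266.9 N

1205266.9


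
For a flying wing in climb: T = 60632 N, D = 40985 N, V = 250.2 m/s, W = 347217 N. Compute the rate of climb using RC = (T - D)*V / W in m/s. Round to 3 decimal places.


Step 1: Excess thrust = T - D = 60632 - 40985 = 19647 N
Step 2: Excess power = 19647 * 250.2 = 4915679.4 W
Step 3: RC = 4915679.4 / 347217 = 14.157 m/s

14.157


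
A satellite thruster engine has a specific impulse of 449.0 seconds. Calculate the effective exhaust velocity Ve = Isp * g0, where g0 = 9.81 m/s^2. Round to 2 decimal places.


Step 1: Ve = Isp * g0 = 449.0 * 9.81
Step 2: Ve = 4404.69 m/s

4404.69


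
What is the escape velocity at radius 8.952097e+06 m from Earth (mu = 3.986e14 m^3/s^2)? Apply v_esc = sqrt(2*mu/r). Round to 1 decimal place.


Step 1: 2*mu/r = 2 * 3.986e14 / 8.952097e+06 = 89051760.7215
Step 2: v_esc = sqrt(89051760.7215) = 9436.7 m/s

9436.7


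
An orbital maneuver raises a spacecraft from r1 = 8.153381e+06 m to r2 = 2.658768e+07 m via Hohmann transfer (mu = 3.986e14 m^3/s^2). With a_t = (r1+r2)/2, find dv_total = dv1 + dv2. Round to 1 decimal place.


Step 1: Transfer semi-major axis a_t = (8.153381e+06 + 2.658768e+07) / 2 = 1.737053e+07 m
Step 2: v1 (circular at r1) = sqrt(mu/r1) = 6991.97 m/s
Step 3: v_t1 = sqrt(mu*(2/r1 - 1/a_t)) = 8650.35 m/s
Step 4: dv1 = |8650.35 - 6991.97| = 1658.37 m/s
Step 5: v2 (circular at r2) = 3871.94 m/s, v_t2 = 2652.72 m/s
Step 6: dv2 = |3871.94 - 2652.72| = 1219.22 m/s
Step 7: Total delta-v = 1658.37 + 1219.22 = 2877.6 m/s

2877.6


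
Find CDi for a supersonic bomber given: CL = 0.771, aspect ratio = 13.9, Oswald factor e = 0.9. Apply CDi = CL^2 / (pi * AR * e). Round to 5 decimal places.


Step 1: CL^2 = 0.771^2 = 0.594441
Step 2: pi * AR * e = 3.14159 * 13.9 * 0.9 = 39.301324
Step 3: CDi = 0.594441 / 39.301324 = 0.01513

0.01513


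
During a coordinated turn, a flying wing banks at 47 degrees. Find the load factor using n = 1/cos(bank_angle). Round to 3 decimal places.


Step 1: Convert 47 degrees to radians = 0.820305
Step 2: cos(47 deg) = 0.681998
Step 3: n = 1 / 0.681998 = 1.466

1.466


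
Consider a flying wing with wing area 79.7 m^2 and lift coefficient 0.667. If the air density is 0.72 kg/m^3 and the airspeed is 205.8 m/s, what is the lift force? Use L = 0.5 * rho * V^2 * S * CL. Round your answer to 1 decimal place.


Step 1: Calculate dynamic pressure q = 0.5 * 0.72 * 205.8^2 = 0.5 * 0.72 * 42353.64 = 15247.3104 Pa
Step 2: Multiply by wing area and lift coefficient: L = 15247.3104 * 79.7 * 0.667
Step 3: L = 1215210.6389 * 0.667 = 810545.5 N

810545.5


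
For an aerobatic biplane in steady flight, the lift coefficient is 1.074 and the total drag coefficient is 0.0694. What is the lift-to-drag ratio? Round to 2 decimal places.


Step 1: L/D = CL / CD = 1.074 / 0.0694
Step 2: L/D = 15.48

15.48


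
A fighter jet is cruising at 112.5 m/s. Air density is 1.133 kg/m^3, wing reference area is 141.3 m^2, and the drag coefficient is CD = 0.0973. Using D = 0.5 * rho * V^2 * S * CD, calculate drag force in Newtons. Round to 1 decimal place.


Step 1: Dynamic pressure q = 0.5 * 1.133 * 112.5^2 = 7169.7656 Pa
Step 2: Drag D = q * S * CD = 7169.7656 * 141.3 * 0.0973
Step 3: D = 98573.5 N

98573.5


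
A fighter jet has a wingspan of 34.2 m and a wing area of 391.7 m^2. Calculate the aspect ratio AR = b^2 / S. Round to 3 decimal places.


Step 1: b^2 = 34.2^2 = 1169.64
Step 2: AR = 1169.64 / 391.7 = 2.986

2.986


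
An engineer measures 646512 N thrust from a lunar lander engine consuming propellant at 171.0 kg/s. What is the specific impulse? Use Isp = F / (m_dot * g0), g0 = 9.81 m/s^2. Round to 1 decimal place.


Step 1: m_dot * g0 = 171.0 * 9.81 = 1677.51
Step 2: Isp = 646512 / 1677.51 = 385.4 s

385.4


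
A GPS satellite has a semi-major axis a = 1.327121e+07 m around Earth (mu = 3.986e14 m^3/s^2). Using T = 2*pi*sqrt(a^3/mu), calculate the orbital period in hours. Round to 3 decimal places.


Step 1: a^3 / mu = 2.337392e+21 / 3.986e14 = 5.864004e+06
Step 2: sqrt(5.864004e+06) = 2421.5706 s
Step 3: T = 2*pi * 2421.5706 = 15215.18 s
Step 4: T in hours = 15215.18 / 3600 = 4.226 hours

4.226


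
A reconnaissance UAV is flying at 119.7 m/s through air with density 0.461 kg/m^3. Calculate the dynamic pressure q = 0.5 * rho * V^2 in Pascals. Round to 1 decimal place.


Step 1: V^2 = 119.7^2 = 14328.09
Step 2: q = 0.5 * 0.461 * 14328.09
Step 3: q = 3302.6 Pa

3302.6


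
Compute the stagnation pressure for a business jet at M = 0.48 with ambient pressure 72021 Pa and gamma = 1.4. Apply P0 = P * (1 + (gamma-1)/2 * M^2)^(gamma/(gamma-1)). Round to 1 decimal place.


Step 1: (gamma-1)/2 * M^2 = 0.2 * 0.2304 = 0.04608
Step 2: 1 + 0.04608 = 1.04608
Step 3: Exponent gamma/(gamma-1) = 3.5
Step 4: P0 = 72021 * 1.04608^3.5 = 84321.1 Pa

84321.1


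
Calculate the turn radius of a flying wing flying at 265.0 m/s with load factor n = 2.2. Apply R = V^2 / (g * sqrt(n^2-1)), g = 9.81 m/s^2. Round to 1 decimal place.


Step 1: V^2 = 265.0^2 = 70225.0
Step 2: n^2 - 1 = 2.2^2 - 1 = 3.84
Step 3: sqrt(3.84) = 1.959592
Step 4: R = 70225.0 / (9.81 * 1.959592) = 3653.1 m

3653.1


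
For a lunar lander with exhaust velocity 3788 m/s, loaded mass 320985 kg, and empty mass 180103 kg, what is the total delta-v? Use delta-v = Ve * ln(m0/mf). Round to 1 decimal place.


Step 1: Mass ratio m0/mf = 320985 / 180103 = 1.78223
Step 2: ln(1.78223) = 0.577865
Step 3: delta-v = 3788 * 0.577865 = 2189.0 m/s

2189.0


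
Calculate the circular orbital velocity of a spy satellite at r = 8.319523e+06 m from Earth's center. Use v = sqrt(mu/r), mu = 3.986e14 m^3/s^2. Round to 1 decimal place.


Step 1: mu / r = 3.986e14 / 8.319523e+06 = 47911400.6897
Step 2: v = sqrt(47911400.6897) = 6921.8 m/s

6921.8


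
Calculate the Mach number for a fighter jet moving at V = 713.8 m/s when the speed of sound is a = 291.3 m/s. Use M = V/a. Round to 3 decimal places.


Step 1: M = V / a = 713.8 / 291.3
Step 2: M = 2.450

2.450


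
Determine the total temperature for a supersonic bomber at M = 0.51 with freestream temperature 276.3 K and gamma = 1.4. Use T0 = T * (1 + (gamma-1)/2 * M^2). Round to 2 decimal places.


Step 1: (gamma-1)/2 = 0.2
Step 2: M^2 = 0.2601
Step 3: 1 + 0.2 * 0.2601 = 1.05202
Step 4: T0 = 276.3 * 1.05202 = 290.67 K

290.67


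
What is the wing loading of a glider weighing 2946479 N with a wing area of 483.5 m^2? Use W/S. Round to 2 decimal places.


Step 1: Wing loading = W / S = 2946479 / 483.5
Step 2: Wing loading = 6094.06 N/m^2

6094.06


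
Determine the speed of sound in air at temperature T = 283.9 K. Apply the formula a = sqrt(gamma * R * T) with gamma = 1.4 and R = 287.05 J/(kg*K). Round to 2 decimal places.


Step 1: gamma * R * T = 1.4 * 287.05 * 283.9 = 114090.893
Step 2: a = sqrt(114090.893) = 337.77 m/s

337.77


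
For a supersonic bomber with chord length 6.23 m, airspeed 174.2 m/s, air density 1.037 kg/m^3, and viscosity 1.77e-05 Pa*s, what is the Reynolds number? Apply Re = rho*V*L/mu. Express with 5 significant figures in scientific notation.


Step 1: Numerator = rho * V * L = 1.037 * 174.2 * 6.23 = 1125.420842
Step 2: Re = 1125.420842 / 1.77e-05
Step 3: Re = 6.3583e+07

6.3583e+07


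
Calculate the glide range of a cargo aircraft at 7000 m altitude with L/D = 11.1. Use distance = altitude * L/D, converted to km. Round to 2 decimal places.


Step 1: Glide distance = altitude * L/D = 7000 * 11.1 = 77700.0 m
Step 2: Convert to km: 77700.0 / 1000 = 77.70 km

77.70


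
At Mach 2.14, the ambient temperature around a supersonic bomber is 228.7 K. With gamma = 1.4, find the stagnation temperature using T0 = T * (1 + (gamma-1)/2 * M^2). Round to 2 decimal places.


Step 1: (gamma-1)/2 = 0.2
Step 2: M^2 = 4.5796
Step 3: 1 + 0.2 * 4.5796 = 1.91592
Step 4: T0 = 228.7 * 1.91592 = 438.17 K

438.17


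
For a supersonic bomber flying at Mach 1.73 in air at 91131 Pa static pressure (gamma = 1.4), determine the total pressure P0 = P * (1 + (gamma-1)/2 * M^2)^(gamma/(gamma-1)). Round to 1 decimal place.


Step 1: (gamma-1)/2 * M^2 = 0.2 * 2.9929 = 0.59858
Step 2: 1 + 0.59858 = 1.59858
Step 3: Exponent gamma/(gamma-1) = 3.5
Step 4: P0 = 91131 * 1.59858^3.5 = 470691.6 Pa

470691.6


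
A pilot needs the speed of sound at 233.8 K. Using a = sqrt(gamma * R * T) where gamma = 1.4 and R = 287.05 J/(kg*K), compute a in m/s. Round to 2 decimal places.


Step 1: gamma * R * T = 1.4 * 287.05 * 233.8 = 93957.206
Step 2: a = sqrt(93957.206) = 306.52 m/s

306.52


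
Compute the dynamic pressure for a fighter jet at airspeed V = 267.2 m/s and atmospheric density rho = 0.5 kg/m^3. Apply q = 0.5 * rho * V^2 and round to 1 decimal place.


Step 1: V^2 = 267.2^2 = 71395.84
Step 2: q = 0.5 * 0.5 * 71395.84
Step 3: q = 17849.0 Pa

17849.0


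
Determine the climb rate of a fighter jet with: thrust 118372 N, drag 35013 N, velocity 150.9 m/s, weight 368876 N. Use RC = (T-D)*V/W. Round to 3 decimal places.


Step 1: Excess thrust = T - D = 118372 - 35013 = 83359 N
Step 2: Excess power = 83359 * 150.9 = 12578873.1 W
Step 3: RC = 12578873.1 / 368876 = 34.101 m/s

34.101


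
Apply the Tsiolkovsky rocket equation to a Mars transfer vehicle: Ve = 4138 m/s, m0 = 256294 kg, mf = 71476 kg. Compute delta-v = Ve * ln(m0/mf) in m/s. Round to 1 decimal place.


Step 1: Mass ratio m0/mf = 256294 / 71476 = 3.585735
Step 2: ln(3.585735) = 1.276963
Step 3: delta-v = 4138 * 1.276963 = 5284.1 m/s

5284.1


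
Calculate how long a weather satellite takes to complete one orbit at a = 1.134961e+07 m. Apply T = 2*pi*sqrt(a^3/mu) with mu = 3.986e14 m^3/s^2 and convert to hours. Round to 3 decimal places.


Step 1: a^3 / mu = 1.461985e+21 / 3.986e14 = 3.667799e+06
Step 2: sqrt(3.667799e+06) = 1915.1498 s
Step 3: T = 2*pi * 1915.1498 = 12033.24 s
Step 4: T in hours = 12033.24 / 3600 = 3.343 hours

3.343


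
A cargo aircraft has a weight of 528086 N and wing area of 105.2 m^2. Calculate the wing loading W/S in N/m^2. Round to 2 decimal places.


Step 1: Wing loading = W / S = 528086 / 105.2
Step 2: Wing loading = 5019.83 N/m^2

5019.83


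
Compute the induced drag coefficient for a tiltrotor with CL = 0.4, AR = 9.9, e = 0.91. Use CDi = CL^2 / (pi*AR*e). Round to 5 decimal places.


Step 1: CL^2 = 0.4^2 = 0.16
Step 2: pi * AR * e = 3.14159 * 9.9 * 0.91 = 28.302608
Step 3: CDi = 0.16 / 28.302608 = 0.00565

0.00565


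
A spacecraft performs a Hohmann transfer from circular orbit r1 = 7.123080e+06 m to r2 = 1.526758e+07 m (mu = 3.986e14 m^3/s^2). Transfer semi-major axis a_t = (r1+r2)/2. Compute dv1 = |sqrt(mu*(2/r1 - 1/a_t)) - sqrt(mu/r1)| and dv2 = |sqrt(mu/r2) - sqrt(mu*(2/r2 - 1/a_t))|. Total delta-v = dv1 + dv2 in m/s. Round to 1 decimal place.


Step 1: Transfer semi-major axis a_t = (7.123080e+06 + 1.526758e+07) / 2 = 1.119533e+07 m
Step 2: v1 (circular at r1) = sqrt(mu/r1) = 7480.57 m/s
Step 3: v_t1 = sqrt(mu*(2/r1 - 1/a_t)) = 8735.77 m/s
Step 4: dv1 = |8735.77 - 7480.57| = 1255.2 m/s
Step 5: v2 (circular at r2) = 5109.56 m/s, v_t2 = 4075.67 m/s
Step 6: dv2 = |5109.56 - 4075.67| = 1033.89 m/s
Step 7: Total delta-v = 1255.2 + 1033.89 = 2289.1 m/s

2289.1


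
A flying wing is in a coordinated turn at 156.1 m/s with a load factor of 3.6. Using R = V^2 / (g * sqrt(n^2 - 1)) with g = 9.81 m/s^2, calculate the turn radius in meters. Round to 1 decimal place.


Step 1: V^2 = 156.1^2 = 24367.21
Step 2: n^2 - 1 = 3.6^2 - 1 = 11.96
Step 3: sqrt(11.96) = 3.458323
Step 4: R = 24367.21 / (9.81 * 3.458323) = 718.2 m

718.2


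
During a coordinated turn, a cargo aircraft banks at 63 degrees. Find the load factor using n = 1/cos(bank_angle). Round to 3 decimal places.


Step 1: Convert 63 degrees to radians = 1.099557
Step 2: cos(63 deg) = 0.45399
Step 3: n = 1 / 0.45399 = 2.203

2.203


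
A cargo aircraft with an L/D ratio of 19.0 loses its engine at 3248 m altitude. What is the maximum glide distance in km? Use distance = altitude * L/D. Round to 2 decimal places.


Step 1: Glide distance = altitude * L/D = 3248 * 19.0 = 61712.0 m
Step 2: Convert to km: 61712.0 / 1000 = 61.71 km

61.71


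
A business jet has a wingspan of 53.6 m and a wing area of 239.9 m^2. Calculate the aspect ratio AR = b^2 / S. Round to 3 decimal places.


Step 1: b^2 = 53.6^2 = 2872.96
Step 2: AR = 2872.96 / 239.9 = 11.976

11.976


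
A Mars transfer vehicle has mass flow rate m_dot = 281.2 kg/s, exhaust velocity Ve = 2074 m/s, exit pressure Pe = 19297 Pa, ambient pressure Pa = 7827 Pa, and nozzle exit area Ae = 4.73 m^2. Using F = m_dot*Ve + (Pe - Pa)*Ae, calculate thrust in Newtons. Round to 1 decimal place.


Step 1: Momentum thrust = m_dot * Ve = 281.2 * 2074 = 583208.8 N
Step 2: Pressure thrust = (Pe - Pa) * Ae = (19297 - 7827) * 4.73 = 54253.10 N
Step 3: Total thrust F = 583208.8 + 54253.10 = 637461.9 N

637461.9


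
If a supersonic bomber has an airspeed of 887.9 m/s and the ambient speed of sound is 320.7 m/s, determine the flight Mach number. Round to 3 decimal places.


Step 1: M = V / a = 887.9 / 320.7
Step 2: M = 2.769

2.769


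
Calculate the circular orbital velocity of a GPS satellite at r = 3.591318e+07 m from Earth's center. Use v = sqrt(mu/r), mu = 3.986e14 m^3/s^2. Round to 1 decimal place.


Step 1: mu / r = 3.986e14 / 3.591318e+07 = 11098989.2847
Step 2: v = sqrt(11098989.2847) = 3331.5 m/s

3331.5


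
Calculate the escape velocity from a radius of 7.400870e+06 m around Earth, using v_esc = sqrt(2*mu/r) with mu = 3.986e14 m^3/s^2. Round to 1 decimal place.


Step 1: 2*mu/r = 2 * 3.986e14 / 7.400870e+06 = 107717065.6963
Step 2: v_esc = sqrt(107717065.6963) = 10378.7 m/s

10378.7


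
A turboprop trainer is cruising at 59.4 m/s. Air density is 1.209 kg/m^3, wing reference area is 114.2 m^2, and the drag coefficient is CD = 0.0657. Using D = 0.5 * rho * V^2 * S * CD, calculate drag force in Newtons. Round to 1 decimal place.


Step 1: Dynamic pressure q = 0.5 * 1.209 * 59.4^2 = 2132.8936 Pa
Step 2: Drag D = q * S * CD = 2132.8936 * 114.2 * 0.0657
Step 3: D = 16003.0 N

16003.0


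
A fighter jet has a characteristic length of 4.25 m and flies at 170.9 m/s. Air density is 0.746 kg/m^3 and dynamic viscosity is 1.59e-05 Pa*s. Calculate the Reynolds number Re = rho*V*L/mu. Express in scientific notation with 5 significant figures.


Step 1: Numerator = rho * V * L = 0.746 * 170.9 * 4.25 = 541.83845
Step 2: Re = 541.83845 / 1.59e-05
Step 3: Re = 3.4078e+07

3.4078e+07


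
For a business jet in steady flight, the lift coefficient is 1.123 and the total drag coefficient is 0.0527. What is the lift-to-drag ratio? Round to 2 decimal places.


Step 1: L/D = CL / CD = 1.123 / 0.0527
Step 2: L/D = 21.31

21.31


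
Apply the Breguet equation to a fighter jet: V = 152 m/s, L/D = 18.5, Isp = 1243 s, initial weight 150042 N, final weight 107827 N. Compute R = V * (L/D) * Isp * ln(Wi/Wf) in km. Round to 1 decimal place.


Step 1: Coefficient = V * (L/D) * Isp = 152 * 18.5 * 1243 = 3495316.0 m
Step 2: Wi/Wf = 150042 / 107827 = 1.391507
Step 3: ln(1.391507) = 0.330387
Step 4: R = 3495316.0 * 0.330387 = 1154807.5 m = 1154.8 km

1154.8


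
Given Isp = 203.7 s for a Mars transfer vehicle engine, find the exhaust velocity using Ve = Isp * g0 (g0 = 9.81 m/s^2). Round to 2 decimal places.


Step 1: Ve = Isp * g0 = 203.7 * 9.81
Step 2: Ve = 1998.30 m/s

1998.30


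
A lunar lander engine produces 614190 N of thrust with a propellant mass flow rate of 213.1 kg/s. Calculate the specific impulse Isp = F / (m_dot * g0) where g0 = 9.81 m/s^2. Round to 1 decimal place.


Step 1: m_dot * g0 = 213.1 * 9.81 = 2090.51
Step 2: Isp = 614190 / 2090.51 = 293.8 s

293.8


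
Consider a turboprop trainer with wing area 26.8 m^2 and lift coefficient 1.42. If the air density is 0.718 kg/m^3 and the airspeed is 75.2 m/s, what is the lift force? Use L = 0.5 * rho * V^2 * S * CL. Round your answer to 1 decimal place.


Step 1: Calculate dynamic pressure q = 0.5 * 0.718 * 75.2^2 = 0.5 * 0.718 * 5655.04 = 2030.1594 Pa
Step 2: Multiply by wing area and lift coefficient: L = 2030.1594 * 26.8 * 1.42
Step 3: L = 54408.2708 * 1.42 = 77259.7 N

77259.7


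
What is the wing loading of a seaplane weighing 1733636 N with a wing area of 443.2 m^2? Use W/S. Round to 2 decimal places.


Step 1: Wing loading = W / S = 1733636 / 443.2
Step 2: Wing loading = 3911.63 N/m^2

3911.63


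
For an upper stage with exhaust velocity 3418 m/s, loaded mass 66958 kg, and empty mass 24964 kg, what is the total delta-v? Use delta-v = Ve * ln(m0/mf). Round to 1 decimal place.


Step 1: Mass ratio m0/mf = 66958 / 24964 = 2.682182
Step 2: ln(2.682182) = 0.986631
Step 3: delta-v = 3418 * 0.986631 = 3372.3 m/s

3372.3


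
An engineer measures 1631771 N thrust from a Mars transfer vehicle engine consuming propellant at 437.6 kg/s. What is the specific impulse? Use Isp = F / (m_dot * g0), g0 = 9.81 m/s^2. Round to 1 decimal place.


Step 1: m_dot * g0 = 437.6 * 9.81 = 4292.86
Step 2: Isp = 1631771 / 4292.86 = 380.1 s

380.1


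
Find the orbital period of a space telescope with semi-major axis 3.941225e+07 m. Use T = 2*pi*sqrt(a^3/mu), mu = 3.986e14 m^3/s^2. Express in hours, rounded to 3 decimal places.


Step 1: a^3 / mu = 6.122005e+22 / 3.986e14 = 1.535877e+08
Step 2: sqrt(1.535877e+08) = 12393.0498 s
Step 3: T = 2*pi * 12393.0498 = 77867.83 s
Step 4: T in hours = 77867.83 / 3600 = 21.630 hours

21.630


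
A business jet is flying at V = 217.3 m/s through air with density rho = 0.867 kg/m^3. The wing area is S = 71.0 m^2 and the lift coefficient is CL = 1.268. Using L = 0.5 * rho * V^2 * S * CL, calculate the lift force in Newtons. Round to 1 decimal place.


Step 1: Calculate dynamic pressure q = 0.5 * 0.867 * 217.3^2 = 0.5 * 0.867 * 47219.29 = 20469.5622 Pa
Step 2: Multiply by wing area and lift coefficient: L = 20469.5622 * 71.0 * 1.268
Step 3: L = 1453338.9173 * 1.268 = 1842833.7 N

1842833.7


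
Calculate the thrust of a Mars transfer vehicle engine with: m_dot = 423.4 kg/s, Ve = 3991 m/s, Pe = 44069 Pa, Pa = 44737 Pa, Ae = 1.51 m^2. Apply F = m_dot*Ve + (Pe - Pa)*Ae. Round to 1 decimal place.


Step 1: Momentum thrust = m_dot * Ve = 423.4 * 3991 = 1689789.4 N
Step 2: Pressure thrust = (Pe - Pa) * Ae = (44069 - 44737) * 1.51 = -1008.68 N
Step 3: Total thrust F = 1689789.4 + -1008.68 = 1688780.7 N

1688780.7


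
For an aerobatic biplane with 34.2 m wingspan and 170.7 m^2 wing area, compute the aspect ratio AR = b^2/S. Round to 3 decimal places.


Step 1: b^2 = 34.2^2 = 1169.64
Step 2: AR = 1169.64 / 170.7 = 6.852

6.852


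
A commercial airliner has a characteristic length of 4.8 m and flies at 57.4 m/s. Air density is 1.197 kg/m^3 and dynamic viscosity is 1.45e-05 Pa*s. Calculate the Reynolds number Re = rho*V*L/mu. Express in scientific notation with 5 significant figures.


Step 1: Numerator = rho * V * L = 1.197 * 57.4 * 4.8 = 329.79744
Step 2: Re = 329.79744 / 1.45e-05
Step 3: Re = 2.2745e+07

2.2745e+07


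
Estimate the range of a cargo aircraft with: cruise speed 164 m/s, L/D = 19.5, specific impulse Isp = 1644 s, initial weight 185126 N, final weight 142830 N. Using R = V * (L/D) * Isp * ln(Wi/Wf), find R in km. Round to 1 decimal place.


Step 1: Coefficient = V * (L/D) * Isp = 164 * 19.5 * 1644 = 5257512.0 m
Step 2: Wi/Wf = 185126 / 142830 = 1.296128
Step 3: ln(1.296128) = 0.259382
Step 4: R = 5257512.0 * 0.259382 = 1363701.7 m = 1363.7 km

1363.7


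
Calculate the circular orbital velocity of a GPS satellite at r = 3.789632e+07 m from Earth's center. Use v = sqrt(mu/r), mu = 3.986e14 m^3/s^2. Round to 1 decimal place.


Step 1: mu / r = 3.986e14 / 3.789632e+07 = 10518171.6853
Step 2: v = sqrt(10518171.6853) = 3243.2 m/s

3243.2


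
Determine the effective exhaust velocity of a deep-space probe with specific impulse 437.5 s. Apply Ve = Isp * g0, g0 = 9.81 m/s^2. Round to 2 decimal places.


Step 1: Ve = Isp * g0 = 437.5 * 9.81
Step 2: Ve = 4291.88 m/s

4291.88


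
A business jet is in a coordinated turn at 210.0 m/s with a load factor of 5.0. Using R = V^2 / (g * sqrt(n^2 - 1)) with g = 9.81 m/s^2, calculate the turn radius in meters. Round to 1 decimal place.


Step 1: V^2 = 210.0^2 = 44100.0
Step 2: n^2 - 1 = 5.0^2 - 1 = 24.0
Step 3: sqrt(24.0) = 4.898979
Step 4: R = 44100.0 / (9.81 * 4.898979) = 917.6 m

917.6


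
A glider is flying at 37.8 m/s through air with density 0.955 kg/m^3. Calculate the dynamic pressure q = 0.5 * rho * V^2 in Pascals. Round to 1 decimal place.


Step 1: V^2 = 37.8^2 = 1428.84
Step 2: q = 0.5 * 0.955 * 1428.84
Step 3: q = 682.3 Pa

682.3


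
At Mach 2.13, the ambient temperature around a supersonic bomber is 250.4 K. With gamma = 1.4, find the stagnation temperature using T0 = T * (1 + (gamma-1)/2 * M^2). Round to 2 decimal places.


Step 1: (gamma-1)/2 = 0.2
Step 2: M^2 = 4.5369
Step 3: 1 + 0.2 * 4.5369 = 1.90738
Step 4: T0 = 250.4 * 1.90738 = 477.61 K

477.61


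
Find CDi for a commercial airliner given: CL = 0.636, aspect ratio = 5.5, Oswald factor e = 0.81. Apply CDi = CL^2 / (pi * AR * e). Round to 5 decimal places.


Step 1: CL^2 = 0.636^2 = 0.404496
Step 2: pi * AR * e = 3.14159 * 5.5 * 0.81 = 13.995795
Step 3: CDi = 0.404496 / 13.995795 = 0.02890

0.02890


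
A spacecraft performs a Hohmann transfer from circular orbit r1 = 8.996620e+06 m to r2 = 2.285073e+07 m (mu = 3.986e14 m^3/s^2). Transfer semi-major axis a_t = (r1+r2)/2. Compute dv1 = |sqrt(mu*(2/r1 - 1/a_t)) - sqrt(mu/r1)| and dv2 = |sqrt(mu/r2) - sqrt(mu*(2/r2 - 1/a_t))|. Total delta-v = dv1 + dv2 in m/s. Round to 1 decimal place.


Step 1: Transfer semi-major axis a_t = (8.996620e+06 + 2.285073e+07) / 2 = 1.592368e+07 m
Step 2: v1 (circular at r1) = sqrt(mu/r1) = 6656.24 m/s
Step 3: v_t1 = sqrt(mu*(2/r1 - 1/a_t)) = 7973.65 m/s
Step 4: dv1 = |7973.65 - 6656.24| = 1317.41 m/s
Step 5: v2 (circular at r2) = 4176.56 m/s, v_t2 = 3139.33 m/s
Step 6: dv2 = |4176.56 - 3139.33| = 1037.23 m/s
Step 7: Total delta-v = 1317.41 + 1037.23 = 2354.6 m/s

2354.6


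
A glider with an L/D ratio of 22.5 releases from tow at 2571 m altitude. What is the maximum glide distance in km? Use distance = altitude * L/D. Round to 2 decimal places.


Step 1: Glide distance = altitude * L/D = 2571 * 22.5 = 57847.5 m
Step 2: Convert to km: 57847.5 / 1000 = 57.85 km

57.85


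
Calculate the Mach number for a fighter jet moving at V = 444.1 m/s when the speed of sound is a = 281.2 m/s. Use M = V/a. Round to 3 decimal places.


Step 1: M = V / a = 444.1 / 281.2
Step 2: M = 1.579

1.579


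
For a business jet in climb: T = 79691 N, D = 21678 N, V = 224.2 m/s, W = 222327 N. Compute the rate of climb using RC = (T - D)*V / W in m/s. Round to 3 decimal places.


Step 1: Excess thrust = T - D = 79691 - 21678 = 58013 N
Step 2: Excess power = 58013 * 224.2 = 13006514.6 W
Step 3: RC = 13006514.6 / 222327 = 58.502 m/s

58.502


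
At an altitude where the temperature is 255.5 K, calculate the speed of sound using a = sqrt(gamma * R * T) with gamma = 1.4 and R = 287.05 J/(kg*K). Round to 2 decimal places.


Step 1: gamma * R * T = 1.4 * 287.05 * 255.5 = 102677.785
Step 2: a = sqrt(102677.785) = 320.43 m/s

320.43


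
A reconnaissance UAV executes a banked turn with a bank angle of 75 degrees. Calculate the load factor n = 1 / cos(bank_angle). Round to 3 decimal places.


Step 1: Convert 75 degrees to radians = 1.308997
Step 2: cos(75 deg) = 0.258819
Step 3: n = 1 / 0.258819 = 3.864

3.864
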